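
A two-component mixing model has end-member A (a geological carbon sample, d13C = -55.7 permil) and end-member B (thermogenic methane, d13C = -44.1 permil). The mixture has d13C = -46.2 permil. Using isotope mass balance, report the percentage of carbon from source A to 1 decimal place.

18.1%

δ_mix = f_A·δ_A + (1 − f_A)·δ_B  ⇒  f_A = (δ_mix − δ_B)/(δ_A − δ_B)
f_A = (-46.2 − (-44.1)) / (-55.7 − (-44.1))
f_A = -2.1 / -11.6 = 0.1810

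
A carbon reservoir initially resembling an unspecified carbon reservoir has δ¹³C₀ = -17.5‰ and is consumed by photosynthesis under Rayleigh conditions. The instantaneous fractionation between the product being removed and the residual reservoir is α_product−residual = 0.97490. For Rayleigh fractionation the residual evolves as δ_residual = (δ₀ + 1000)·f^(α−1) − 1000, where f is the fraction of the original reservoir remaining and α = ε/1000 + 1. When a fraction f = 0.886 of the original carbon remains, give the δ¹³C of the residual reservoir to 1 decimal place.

Rayleigh residual: δ_res = (δ₀ + 1000)·f^(α−1) − 1000
α − 1 = -0.02510
f^(α−1) = 0.886^(-0.02510) = 1.003043
δ_res = (-17.5 + 1000) × 1.003043 − 1000 = 985.489 − 1000 = -14.51‰

-14.5‰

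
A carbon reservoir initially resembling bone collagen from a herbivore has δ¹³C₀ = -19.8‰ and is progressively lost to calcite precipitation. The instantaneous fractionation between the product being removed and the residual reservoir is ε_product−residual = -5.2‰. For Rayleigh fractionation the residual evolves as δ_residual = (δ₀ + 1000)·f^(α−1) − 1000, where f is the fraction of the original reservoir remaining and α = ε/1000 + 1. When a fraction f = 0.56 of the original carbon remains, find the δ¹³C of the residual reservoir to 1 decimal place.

Rayleigh residual: δ_res = (δ₀ + 1000)·f^(α−1) − 1000
α = ε/1000 + 1 = 0.99480, so α − 1 = -0.00520
f^(α−1) = 0.56^(-0.00520) = 1.003020
δ_res = (-19.8 + 1000) × 1.003020 − 1000 = 983.160 − 1000 = -16.84‰

-16.8‰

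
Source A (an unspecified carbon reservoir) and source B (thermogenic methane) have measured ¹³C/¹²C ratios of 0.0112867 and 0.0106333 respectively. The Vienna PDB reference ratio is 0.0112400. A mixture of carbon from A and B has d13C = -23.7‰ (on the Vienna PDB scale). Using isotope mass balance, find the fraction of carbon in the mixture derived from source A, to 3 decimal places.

0.521

δ_A = (0.0112867/0.0112400 − 1)×1000 = (1.004155 − 1)×1000 = 4.155‰
δ_B = (0.0106333/0.0112400 − 1)×1000 = (0.946023 − 1)×1000 = -53.977‰
f_A = (δ_mix − δ_B)/(δ_A − δ_B) = (-23.7 − (-53.977))/(4.155 − (-53.977))
f_A = 30.277 / 58.132 = 0.5208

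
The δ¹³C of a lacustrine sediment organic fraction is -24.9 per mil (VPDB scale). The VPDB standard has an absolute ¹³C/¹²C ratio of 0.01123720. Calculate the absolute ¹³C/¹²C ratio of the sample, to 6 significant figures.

R_sample = R_standard × (δ¹³C/1000 + 1)
R_sample = 0.01123720 × (-24.9/1000 + 1) = 0.01123720 × 0.975100
R_sample = 0.0109574

0.0109574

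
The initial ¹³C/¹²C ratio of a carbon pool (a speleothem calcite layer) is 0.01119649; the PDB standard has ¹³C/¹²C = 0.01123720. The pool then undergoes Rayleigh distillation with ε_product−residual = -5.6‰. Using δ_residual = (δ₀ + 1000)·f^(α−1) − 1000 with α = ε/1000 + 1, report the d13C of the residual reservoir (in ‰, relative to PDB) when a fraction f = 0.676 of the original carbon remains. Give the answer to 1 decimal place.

-1.4‰

δ₀ = (0.01119649/0.01123720 − 1)×1000 = (0.996377 − 1)×1000 = -3.623‰
α − 1 = ε/1000 = -0.0056
f^(α−1) = 0.676^(-0.0056) = 1.002195
δ_res = (-3.623 + 1000) × 1.002195 − 1000 = 998.564 − 1000 = -1.44‰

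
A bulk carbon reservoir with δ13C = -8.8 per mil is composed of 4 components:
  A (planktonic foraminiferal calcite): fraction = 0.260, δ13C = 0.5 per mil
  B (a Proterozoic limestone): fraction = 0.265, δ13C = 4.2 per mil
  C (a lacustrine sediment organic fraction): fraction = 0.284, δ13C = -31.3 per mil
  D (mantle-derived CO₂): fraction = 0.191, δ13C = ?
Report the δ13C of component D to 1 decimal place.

-6.0 per mil

Isotope mass balance: δ_bulk = Σ fᵢ·δᵢ.
-8.8 = 0.260×(0.5) + 0.265×(4.2) + 0.284×(-31.3) + 0.191×δ_D
0.191·δ_D = -8.8 − (-7.646) = -1.154
δ_D = -1.154 / 0.191 = -6.04 per mil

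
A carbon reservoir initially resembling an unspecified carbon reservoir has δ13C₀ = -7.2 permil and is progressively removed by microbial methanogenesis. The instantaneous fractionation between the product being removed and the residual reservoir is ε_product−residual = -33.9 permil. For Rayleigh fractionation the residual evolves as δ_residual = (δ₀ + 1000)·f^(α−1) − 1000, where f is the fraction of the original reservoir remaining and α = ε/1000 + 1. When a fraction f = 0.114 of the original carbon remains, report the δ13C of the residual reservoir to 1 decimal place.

Rayleigh residual: δ_res = (δ₀ + 1000)·f^(α−1) − 1000
α = ε/1000 + 1 = 0.96610, so α − 1 = -0.03390
f^(α−1) = 0.114^(-0.03390) = 1.076393
δ_res = (-7.2 + 1000) × 1.076393 − 1000 = 1068.643 − 1000 = 68.64 permil

68.6 permil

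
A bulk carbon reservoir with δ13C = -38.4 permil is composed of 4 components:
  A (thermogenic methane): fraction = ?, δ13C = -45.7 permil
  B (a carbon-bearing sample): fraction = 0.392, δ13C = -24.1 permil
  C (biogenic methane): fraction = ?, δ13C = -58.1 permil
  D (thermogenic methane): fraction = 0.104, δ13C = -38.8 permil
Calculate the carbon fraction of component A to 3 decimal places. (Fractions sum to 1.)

Let f_A and f_C be the unknown fractions; fractions sum to 1 so f_A + f_C = 0.504.
Mass balance: Σ fᵢ·δᵢ = δ_bulk ⇒ f_A·(-45.7) + f_C·(-58.1) = -38.4 − (-13.482) = -24.918
Substitute f_C = 0.504 − f_A:
f_A·(-45.7 − -58.1) = -24.918 − 0.504×(-58.1) = 4.365
f_A = 4.365 / 12.4 = 0.3520

0.352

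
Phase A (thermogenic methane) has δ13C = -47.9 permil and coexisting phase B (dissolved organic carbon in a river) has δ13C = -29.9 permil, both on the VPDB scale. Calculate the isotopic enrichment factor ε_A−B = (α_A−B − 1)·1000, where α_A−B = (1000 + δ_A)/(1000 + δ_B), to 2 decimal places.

-18.55 permil

α_A−B = (1000 + -47.9) / (1000 + -29.9) = 952.1 / 970.1 = 0.981445
ε_A−B = (0.981445 − 1) × 1000 = -18.555 permil
(The approximation ε ≈ δ_A − δ_B would give -18.0 permil.)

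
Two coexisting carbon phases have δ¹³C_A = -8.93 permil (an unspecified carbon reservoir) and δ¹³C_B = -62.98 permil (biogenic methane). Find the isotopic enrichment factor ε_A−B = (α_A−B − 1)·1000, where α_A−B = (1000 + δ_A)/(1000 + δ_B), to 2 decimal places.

α_A−B = (1000 + -8.93) / (1000 + -62.98) = 991.07 / 937.02 = 1.057683
ε_A−B = (1.057683 − 1) × 1000 = 57.683 permil
(The approximation ε ≈ δ_A − δ_B would give 54.05 permil.)

57.68 permil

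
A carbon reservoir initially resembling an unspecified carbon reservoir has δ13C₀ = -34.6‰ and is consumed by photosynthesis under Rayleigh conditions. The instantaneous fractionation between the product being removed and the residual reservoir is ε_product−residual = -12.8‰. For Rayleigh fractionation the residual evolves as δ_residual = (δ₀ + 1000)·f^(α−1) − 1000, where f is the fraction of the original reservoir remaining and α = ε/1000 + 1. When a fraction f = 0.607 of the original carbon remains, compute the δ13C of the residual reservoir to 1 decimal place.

Rayleigh residual: δ_res = (δ₀ + 1000)·f^(α−1) − 1000
α = ε/1000 + 1 = 0.98720, so α − 1 = -0.01280
f^(α−1) = 0.607^(-0.01280) = 1.006411
δ_res = (-34.6 + 1000) × 1.006411 − 1000 = 971.589 − 1000 = -28.41‰

-28.4‰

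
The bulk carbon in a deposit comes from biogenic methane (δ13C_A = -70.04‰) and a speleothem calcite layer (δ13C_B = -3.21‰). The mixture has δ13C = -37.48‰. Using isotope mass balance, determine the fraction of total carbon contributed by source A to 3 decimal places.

0.513

δ_mix = f_A·δ_A + (1 − f_A)·δ_B  ⇒  f_A = (δ_mix − δ_B)/(δ_A − δ_B)
f_A = (-37.48 − (-3.21)) / (-70.04 − (-3.21))
f_A = -34.27 / -66.83 = 0.5128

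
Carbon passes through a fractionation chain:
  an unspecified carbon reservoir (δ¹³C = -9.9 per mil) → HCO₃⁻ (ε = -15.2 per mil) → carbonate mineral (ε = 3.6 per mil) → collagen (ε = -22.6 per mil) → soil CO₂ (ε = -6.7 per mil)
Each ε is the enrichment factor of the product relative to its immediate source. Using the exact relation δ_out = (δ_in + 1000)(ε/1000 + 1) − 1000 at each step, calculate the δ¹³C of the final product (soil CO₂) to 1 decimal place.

-50.0 per mil

step 1: δ = (-9.90 + 1000)·(-15.2/1000 + 1) − 1000 = -24.95 per mil
step 2: δ = (-24.95 + 1000)·(3.6/1000 + 1) − 1000 = -21.44 per mil
step 3: δ = (-21.44 + 1000)·(-22.6/1000 + 1) − 1000 = -43.55 per mil
step 4: δ = (-43.55 + 1000)·(-6.7/1000 + 1) − 1000 = -49.96 per mil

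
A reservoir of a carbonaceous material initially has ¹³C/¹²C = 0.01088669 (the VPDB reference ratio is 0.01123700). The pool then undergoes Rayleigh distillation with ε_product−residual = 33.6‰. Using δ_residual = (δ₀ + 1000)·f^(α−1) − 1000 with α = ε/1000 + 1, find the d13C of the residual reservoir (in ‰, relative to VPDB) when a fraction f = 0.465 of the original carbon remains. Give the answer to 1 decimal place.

δ₀ = (0.01088669/0.01123700 − 1)×1000 = (0.968825 − 1)×1000 = -31.175‰
α − 1 = ε/1000 = 0.0336
f^(α−1) = 0.465^(0.0336) = 0.974600
δ_res = (-31.175 + 1000) × 0.974600 − 1000 = 944.217 − 1000 = -55.78‰

-55.8‰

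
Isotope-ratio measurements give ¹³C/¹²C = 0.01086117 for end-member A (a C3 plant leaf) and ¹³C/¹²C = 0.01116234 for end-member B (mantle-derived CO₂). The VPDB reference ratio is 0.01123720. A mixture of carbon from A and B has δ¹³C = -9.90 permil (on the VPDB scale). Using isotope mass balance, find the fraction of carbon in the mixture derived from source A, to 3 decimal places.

δ_A = (0.01086117/0.01123720 − 1)×1000 = (0.966537 − 1)×1000 = -33.463 permil
δ_B = (0.01116234/0.01123720 − 1)×1000 = (0.993338 − 1)×1000 = -6.662 permil
f_A = (δ_mix − δ_B)/(δ_A − δ_B) = (-9.90 − (-6.662))/(-33.463 − (-6.662))
f_A = -3.238 / -26.801 = 0.1208

0.121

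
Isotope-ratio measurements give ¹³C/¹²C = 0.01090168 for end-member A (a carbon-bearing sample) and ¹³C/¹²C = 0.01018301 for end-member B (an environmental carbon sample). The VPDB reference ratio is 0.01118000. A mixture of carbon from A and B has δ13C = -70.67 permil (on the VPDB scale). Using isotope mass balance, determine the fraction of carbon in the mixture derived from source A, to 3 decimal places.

0.288

δ_A = (0.01090168/0.01118000 − 1)×1000 = (0.975106 − 1)×1000 = -24.894 permil
δ_B = (0.01018301/0.01118000 − 1)×1000 = (0.910824 − 1)×1000 = -89.176 permil
f_A = (δ_mix − δ_B)/(δ_A − δ_B) = (-70.67 − (-89.176))/(-24.894 − (-89.176))
f_A = 18.506 / 64.282 = 0.2879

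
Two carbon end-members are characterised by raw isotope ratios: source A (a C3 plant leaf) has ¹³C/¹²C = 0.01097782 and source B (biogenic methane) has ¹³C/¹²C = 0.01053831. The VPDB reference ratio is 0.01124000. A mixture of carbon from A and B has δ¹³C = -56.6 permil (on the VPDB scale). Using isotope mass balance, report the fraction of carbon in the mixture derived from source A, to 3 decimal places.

δ_A = (0.01097782/0.01124000 − 1)×1000 = (0.976674 − 1)×1000 = -23.326 permil
δ_B = (0.01053831/0.01124000 − 1)×1000 = (0.937572 − 1)×1000 = -62.428 permil
f_A = (δ_mix − δ_B)/(δ_A − δ_B) = (-56.6 − (-62.428))/(-23.326 − (-62.428))
f_A = 5.828 / 39.102 = 0.1490

0.149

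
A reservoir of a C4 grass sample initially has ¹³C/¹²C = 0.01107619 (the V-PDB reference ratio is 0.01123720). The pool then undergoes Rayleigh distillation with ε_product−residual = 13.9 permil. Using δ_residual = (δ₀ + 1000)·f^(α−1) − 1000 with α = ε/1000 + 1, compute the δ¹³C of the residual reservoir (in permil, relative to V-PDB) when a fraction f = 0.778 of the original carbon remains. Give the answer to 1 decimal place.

-17.8 permil

δ₀ = (0.01107619/0.01123720 − 1)×1000 = (0.985672 − 1)×1000 = -14.328 permil
α − 1 = ε/1000 = 0.0139
f^(α−1) = 0.778^(0.0139) = 0.996517
δ_res = (-14.328 + 1000) × 0.996517 − 1000 = 982.238 − 1000 = -17.76 permil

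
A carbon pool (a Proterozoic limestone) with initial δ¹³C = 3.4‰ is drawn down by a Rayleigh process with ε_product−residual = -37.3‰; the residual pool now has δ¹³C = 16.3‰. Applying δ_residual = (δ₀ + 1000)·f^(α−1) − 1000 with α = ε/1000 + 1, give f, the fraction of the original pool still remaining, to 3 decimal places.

α − 1 = ε/1000 = -0.0373
(δ_res + 1000)/(δ₀ + 1000) = (16.3 + 1000)/(3.4 + 1000) = 1016.3/1003.4 = 1.012856
f = 1.012856^(1/-0.0373) = exp(ln(1.012856)/-0.0373) = exp(0.01277/-0.0373)
f = exp(-0.3425) = 0.7100

0.710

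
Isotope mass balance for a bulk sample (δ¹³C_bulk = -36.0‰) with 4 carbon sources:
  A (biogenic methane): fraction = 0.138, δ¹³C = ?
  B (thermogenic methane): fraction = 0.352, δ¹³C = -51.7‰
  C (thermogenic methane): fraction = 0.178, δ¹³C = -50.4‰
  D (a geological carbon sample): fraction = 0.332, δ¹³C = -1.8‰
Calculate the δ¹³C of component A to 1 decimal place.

Isotope mass balance: δ_bulk = Σ fᵢ·δᵢ.
-36.0 = 0.138×δ_A + 0.352×(-51.7) + 0.178×(-50.4) + 0.332×(-1.8)
0.138·δ_A = -36.0 − (-27.767) = -8.233
δ_A = -8.233 / 0.138 = -59.66‰

-59.7‰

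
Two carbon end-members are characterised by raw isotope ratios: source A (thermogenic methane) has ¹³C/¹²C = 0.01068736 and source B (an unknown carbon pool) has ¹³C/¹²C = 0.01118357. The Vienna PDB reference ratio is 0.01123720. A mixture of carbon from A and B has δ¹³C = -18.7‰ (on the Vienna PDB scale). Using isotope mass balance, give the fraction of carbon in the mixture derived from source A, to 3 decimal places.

0.315

δ_A = (0.01068736/0.01123720 − 1)×1000 = (0.951070 − 1)×1000 = -48.930‰
δ_B = (0.01118357/0.01123720 − 1)×1000 = (0.995227 − 1)×1000 = -4.773‰
f_A = (δ_mix − δ_B)/(δ_A − δ_B) = (-18.7 − (-4.773))/(-48.930 − (-4.773))
f_A = -13.927 / -44.158 = 0.3154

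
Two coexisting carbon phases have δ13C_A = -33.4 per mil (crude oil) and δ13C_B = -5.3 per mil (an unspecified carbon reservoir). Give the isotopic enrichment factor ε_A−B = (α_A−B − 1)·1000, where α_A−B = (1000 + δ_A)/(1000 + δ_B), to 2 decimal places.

-28.25 per mil

α_A−B = (1000 + -33.4) / (1000 + -5.3) = 966.6 / 994.7 = 0.971750
ε_A−B = (0.971750 − 1) × 1000 = -28.250 per mil
(The approximation ε ≈ δ_A − δ_B would give -28.1 per mil.)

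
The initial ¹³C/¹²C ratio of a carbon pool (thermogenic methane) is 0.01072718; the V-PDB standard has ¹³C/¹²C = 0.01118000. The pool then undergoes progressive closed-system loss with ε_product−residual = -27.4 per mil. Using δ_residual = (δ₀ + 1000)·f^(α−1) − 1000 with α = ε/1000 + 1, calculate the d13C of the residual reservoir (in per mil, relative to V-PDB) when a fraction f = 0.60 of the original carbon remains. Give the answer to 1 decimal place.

δ₀ = (0.01072718/0.01118000 − 1)×1000 = (0.959497 − 1)×1000 = -40.503 per mil
α − 1 = ε/1000 = -0.0274
f^(α−1) = 0.60^(-0.0274) = 1.014095
δ_res = (-40.503 + 1000) × 1.014095 − 1000 = 973.021 − 1000 = -26.98 per mil

-27.0 per mil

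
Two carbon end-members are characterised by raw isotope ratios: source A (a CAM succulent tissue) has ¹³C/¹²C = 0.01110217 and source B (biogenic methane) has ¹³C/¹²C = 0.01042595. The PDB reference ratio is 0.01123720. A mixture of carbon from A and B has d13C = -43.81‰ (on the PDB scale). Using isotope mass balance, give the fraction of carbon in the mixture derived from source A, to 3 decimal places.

0.472

δ_A = (0.01110217/0.01123720 − 1)×1000 = (0.987984 − 1)×1000 = -12.016‰
δ_B = (0.01042595/0.01123720 − 1)×1000 = (0.927807 − 1)×1000 = -72.193‰
f_A = (δ_mix − δ_B)/(δ_A − δ_B) = (-43.81 − (-72.193))/(-12.016 − (-72.193))
f_A = 28.383 / 60.177 = 0.4717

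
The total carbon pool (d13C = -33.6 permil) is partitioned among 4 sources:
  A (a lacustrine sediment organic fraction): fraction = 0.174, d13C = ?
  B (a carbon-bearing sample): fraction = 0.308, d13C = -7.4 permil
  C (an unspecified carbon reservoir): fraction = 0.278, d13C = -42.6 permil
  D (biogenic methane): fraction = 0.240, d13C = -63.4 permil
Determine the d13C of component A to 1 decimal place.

Isotope mass balance: δ_bulk = Σ fᵢ·δᵢ.
-33.6 = 0.174×δ_A + 0.308×(-7.4) + 0.278×(-42.6) + 0.240×(-63.4)
0.174·δ_A = -33.6 − (-29.338) = -4.262
δ_A = -4.262 / 0.174 = -24.49 permil

-24.5 permil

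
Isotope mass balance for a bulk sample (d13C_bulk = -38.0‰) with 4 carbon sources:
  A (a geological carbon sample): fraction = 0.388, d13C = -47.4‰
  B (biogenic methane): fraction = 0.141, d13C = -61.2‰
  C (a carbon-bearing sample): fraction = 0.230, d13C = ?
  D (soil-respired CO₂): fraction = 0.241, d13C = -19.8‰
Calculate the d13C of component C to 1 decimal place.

-27.0‰

Isotope mass balance: δ_bulk = Σ fᵢ·δᵢ.
-38.0 = 0.388×(-47.4) + 0.141×(-61.2) + 0.230×δ_C + 0.241×(-19.8)
0.230·δ_C = -38.0 − (-31.792) = -6.208
δ_C = -6.208 / 0.230 = -26.99‰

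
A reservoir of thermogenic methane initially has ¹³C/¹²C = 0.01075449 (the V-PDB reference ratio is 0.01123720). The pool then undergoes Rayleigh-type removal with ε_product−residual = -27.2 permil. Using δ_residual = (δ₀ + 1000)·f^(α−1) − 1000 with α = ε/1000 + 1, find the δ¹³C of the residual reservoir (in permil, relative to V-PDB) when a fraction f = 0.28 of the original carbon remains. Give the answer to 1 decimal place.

-9.2 permil

δ₀ = (0.01075449/0.01123720 − 1)×1000 = (0.957044 − 1)×1000 = -42.956 permil
α − 1 = ε/1000 = -0.0272
f^(α−1) = 0.28^(-0.0272) = 1.035231
δ_res = (-42.956 + 1000) × 1.035231 − 1000 = 990.761 − 1000 = -9.24 permil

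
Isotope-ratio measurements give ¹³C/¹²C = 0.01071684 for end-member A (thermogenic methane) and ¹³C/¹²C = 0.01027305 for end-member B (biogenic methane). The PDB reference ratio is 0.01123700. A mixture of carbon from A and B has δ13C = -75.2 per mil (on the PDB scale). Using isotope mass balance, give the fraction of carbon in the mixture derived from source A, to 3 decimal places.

δ_A = (0.01071684/0.01123700 − 1)×1000 = (0.953710 − 1)×1000 = -46.290 per mil
δ_B = (0.01027305/0.01123700 − 1)×1000 = (0.914216 − 1)×1000 = -85.784 per mil
f_A = (δ_mix − δ_B)/(δ_A − δ_B) = (-75.2 − (-85.784))/(-46.290 − (-85.784))
f_A = 10.584 / 39.494 = 0.2680

0.268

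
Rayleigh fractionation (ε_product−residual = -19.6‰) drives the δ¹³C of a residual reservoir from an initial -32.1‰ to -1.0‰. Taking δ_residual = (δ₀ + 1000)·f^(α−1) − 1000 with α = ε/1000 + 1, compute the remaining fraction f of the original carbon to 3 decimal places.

0.199

α − 1 = ε/1000 = -0.0196
(δ_res + 1000)/(δ₀ + 1000) = (-1.0 + 1000)/(-32.1 + 1000) = 999.0/967.9 = 1.032131
f = 1.032131^(1/-0.0196) = exp(ln(1.032131)/-0.0196) = exp(0.03163/-0.0196)
f = exp(-1.6136) = 0.1992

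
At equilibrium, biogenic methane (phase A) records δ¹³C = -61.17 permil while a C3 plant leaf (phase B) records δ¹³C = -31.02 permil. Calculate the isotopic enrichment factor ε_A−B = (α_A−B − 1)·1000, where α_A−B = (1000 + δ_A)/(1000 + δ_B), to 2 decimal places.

-31.12 permil

α_A−B = (1000 + -61.17) / (1000 + -31.02) = 938.83 / 968.98 = 0.968885
ε_A−B = (0.968885 − 1) × 1000 = -31.115 permil
(The approximation ε ≈ δ_A − δ_B would give -30.15 permil.)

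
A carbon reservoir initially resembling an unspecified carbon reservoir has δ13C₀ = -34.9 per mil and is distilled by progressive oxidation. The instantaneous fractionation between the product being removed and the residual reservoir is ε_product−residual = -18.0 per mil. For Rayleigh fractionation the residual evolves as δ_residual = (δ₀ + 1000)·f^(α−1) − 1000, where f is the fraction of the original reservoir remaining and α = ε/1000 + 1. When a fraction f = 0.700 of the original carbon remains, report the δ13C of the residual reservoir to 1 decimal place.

Rayleigh residual: δ_res = (δ₀ + 1000)·f^(α−1) − 1000
α = ε/1000 + 1 = 0.98200, so α − 1 = -0.01800
f^(α−1) = 0.700^(-0.01800) = 1.006441
δ_res = (-34.9 + 1000) × 1.006441 − 1000 = 971.316 − 1000 = -28.68 per mil

-28.7 per mil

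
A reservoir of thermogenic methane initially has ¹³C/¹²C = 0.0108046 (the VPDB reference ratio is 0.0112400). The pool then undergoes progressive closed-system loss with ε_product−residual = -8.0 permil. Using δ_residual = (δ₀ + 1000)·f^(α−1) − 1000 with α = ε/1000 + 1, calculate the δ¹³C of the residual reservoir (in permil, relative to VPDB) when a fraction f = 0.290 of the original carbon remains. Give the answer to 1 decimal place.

δ₀ = (0.0108046/0.0112400 − 1)×1000 = (0.961263 − 1)×1000 = -38.737 permil
α − 1 = ε/1000 = -0.0080
f^(α−1) = 0.290^(-0.0080) = 1.009952
δ_res = (-38.737 + 1000) × 1.009952 − 1000 = 970.830 − 1000 = -29.17 permil

-29.2 permil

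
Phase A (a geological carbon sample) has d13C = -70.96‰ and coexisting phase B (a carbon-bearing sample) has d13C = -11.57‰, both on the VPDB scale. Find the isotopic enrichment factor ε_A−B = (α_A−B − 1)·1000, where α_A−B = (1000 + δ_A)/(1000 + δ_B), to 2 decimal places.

-60.09‰

α_A−B = (1000 + -70.96) / (1000 + -11.57) = 929.04 / 988.43 = 0.939915
ε_A−B = (0.939915 − 1) × 1000 = -60.085‰
(The approximation ε ≈ δ_A − δ_B would give -59.39‰.)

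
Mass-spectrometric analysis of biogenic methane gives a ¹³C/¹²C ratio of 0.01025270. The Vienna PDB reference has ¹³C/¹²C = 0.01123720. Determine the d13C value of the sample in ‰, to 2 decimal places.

d13C = (R_sample / R_standard − 1) × 1000
R_sample / R_standard = 0.01025270 / 0.01123720 = 0.912389
d13C = (0.912389 − 1) × 1000 = -87.611‰

-87.61‰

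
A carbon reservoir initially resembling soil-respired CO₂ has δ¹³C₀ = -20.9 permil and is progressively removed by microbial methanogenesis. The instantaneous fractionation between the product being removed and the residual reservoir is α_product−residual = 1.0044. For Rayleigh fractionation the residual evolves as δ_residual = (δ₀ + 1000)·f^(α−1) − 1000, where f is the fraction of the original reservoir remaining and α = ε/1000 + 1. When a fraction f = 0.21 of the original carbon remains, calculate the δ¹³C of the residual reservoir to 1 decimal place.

-27.6 permil

Rayleigh residual: δ_res = (δ₀ + 1000)·f^(α−1) − 1000
α − 1 = 0.00440
f^(α−1) = 0.21^(0.00440) = 0.993157
δ_res = (-20.9 + 1000) × 0.993157 − 1000 = 972.400 − 1000 = -27.60 permil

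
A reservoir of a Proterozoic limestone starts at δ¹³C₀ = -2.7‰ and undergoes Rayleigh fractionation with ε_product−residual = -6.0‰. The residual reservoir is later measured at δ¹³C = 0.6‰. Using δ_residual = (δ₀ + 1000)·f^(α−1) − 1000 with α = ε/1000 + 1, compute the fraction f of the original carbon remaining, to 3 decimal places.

0.577

α − 1 = ε/1000 = -0.0060
(δ_res + 1000)/(δ₀ + 1000) = (0.6 + 1000)/(-2.7 + 1000) = 1000.6/997.3 = 1.003309
f = 1.003309^(1/-0.0060) = exp(ln(1.003309)/-0.0060) = exp(0.00330/-0.0060)
f = exp(-0.5506) = 0.5766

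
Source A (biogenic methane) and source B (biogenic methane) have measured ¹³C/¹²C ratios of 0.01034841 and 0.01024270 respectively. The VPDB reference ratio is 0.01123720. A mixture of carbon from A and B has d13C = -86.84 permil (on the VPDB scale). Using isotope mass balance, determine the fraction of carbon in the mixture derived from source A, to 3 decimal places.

0.177

δ_A = (0.01034841/0.01123720 − 1)×1000 = (0.920906 − 1)×1000 = -79.094 permil
δ_B = (0.01024270/0.01123720 − 1)×1000 = (0.911499 − 1)×1000 = -88.501 permil
f_A = (δ_mix − δ_B)/(δ_A − δ_B) = (-86.84 − (-88.501))/(-79.094 − (-88.501))
f_A = 1.661 / 9.407 = 0.1765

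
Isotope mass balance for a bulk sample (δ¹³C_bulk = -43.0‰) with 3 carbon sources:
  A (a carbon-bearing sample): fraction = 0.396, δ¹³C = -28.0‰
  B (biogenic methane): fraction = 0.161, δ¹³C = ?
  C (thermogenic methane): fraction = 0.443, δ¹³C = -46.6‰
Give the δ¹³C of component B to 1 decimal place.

-70.0‰

Isotope mass balance: δ_bulk = Σ fᵢ·δᵢ.
-43.0 = 0.396×(-28.0) + 0.161×δ_B + 0.443×(-46.6)
0.161·δ_B = -43.0 − (-31.732) = -11.268
δ_B = -11.268 / 0.161 = -69.99‰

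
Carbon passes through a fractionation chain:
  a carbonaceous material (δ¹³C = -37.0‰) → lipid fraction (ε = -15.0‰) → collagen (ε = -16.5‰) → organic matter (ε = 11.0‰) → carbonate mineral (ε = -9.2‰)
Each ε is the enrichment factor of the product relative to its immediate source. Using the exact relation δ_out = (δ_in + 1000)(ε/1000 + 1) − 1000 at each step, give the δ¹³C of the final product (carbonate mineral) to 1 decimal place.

-65.5‰

step 1: δ = (-37.00 + 1000)·(-15.0/1000 + 1) − 1000 = -51.45‰
step 2: δ = (-51.45 + 1000)·(-16.5/1000 + 1) − 1000 = -67.10‰
step 3: δ = (-67.10 + 1000)·(11.0/1000 + 1) − 1000 = -56.83‰
step 4: δ = (-56.83 + 1000)·(-9.2/1000 + 1) − 1000 = -65.51‰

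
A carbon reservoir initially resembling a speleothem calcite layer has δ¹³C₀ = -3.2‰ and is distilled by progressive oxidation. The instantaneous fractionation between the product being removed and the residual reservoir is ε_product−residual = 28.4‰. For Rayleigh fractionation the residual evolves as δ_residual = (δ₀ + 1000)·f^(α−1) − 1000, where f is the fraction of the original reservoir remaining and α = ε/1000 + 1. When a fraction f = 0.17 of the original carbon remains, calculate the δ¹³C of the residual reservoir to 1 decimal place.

-52.1‰

Rayleigh residual: δ_res = (δ₀ + 1000)·f^(α−1) − 1000
α = ε/1000 + 1 = 1.02840, so α − 1 = 0.02840
f^(α−1) = 0.17^(0.02840) = 0.950922
δ_res = (-3.2 + 1000) × 0.950922 − 1000 = 947.879 − 1000 = -52.12‰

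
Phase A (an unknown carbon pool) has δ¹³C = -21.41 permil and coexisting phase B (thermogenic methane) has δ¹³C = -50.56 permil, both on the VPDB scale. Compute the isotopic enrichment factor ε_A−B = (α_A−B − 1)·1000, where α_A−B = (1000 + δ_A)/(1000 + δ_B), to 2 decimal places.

30.70 permil

α_A−B = (1000 + -21.41) / (1000 + -50.56) = 978.59 / 949.44 = 1.030702
ε_A−B = (1.030702 − 1) × 1000 = 30.702 permil
(The approximation ε ≈ δ_A − δ_B would give 29.15 permil.)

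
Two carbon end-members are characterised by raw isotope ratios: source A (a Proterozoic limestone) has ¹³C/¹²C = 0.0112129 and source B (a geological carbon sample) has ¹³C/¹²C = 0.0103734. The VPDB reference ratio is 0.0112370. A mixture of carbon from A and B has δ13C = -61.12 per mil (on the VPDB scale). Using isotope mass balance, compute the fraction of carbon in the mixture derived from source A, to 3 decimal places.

0.211

δ_A = (0.0112129/0.0112370 − 1)×1000 = (0.997855 − 1)×1000 = -2.145 per mil
δ_B = (0.0103734/0.0112370 − 1)×1000 = (0.923147 − 1)×1000 = -76.853 per mil
f_A = (δ_mix − δ_B)/(δ_A − δ_B) = (-61.12 − (-76.853))/(-2.145 − (-76.853))
f_A = 15.733 / 74.709 = 0.2106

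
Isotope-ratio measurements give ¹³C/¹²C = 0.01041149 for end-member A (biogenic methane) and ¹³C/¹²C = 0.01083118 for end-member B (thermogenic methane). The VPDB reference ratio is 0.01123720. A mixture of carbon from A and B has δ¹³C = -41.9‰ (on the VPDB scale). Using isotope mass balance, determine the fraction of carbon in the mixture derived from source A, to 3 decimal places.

δ_A = (0.01041149/0.01123720 − 1)×1000 = (0.926520 − 1)×1000 = -73.480‰
δ_B = (0.01083118/0.01123720 − 1)×1000 = (0.963868 − 1)×1000 = -36.132‰
f_A = (δ_mix − δ_B)/(δ_A − δ_B) = (-41.9 − (-36.132))/(-73.480 − (-36.132))
f_A = -5.768 / -37.348 = 0.1544

0.154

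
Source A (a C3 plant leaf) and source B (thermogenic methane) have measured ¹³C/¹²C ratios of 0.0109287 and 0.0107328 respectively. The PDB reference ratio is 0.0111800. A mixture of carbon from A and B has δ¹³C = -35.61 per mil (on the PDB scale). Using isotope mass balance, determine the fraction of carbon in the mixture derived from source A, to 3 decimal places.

0.251

δ_A = (0.0109287/0.0111800 − 1)×1000 = (0.977522 − 1)×1000 = -22.478 per mil
δ_B = (0.0107328/0.0111800 − 1)×1000 = (0.960000 − 1)×1000 = -40.000 per mil
f_A = (δ_mix − δ_B)/(δ_A − δ_B) = (-35.61 − (-40.000))/(-22.478 − (-40.000))
f_A = 4.390 / 17.522 = 0.2505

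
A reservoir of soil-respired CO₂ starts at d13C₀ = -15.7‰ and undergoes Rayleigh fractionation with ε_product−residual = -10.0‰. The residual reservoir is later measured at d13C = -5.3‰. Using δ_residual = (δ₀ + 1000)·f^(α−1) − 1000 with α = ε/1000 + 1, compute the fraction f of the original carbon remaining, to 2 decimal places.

α − 1 = ε/1000 = -0.0100
(δ_res + 1000)/(δ₀ + 1000) = (-5.3 + 1000)/(-15.7 + 1000) = 994.7/984.3 = 1.010566
f = 1.010566^(1/-0.0100) = exp(ln(1.010566)/-0.0100) = exp(0.01051/-0.0100)
f = exp(-1.0510) = 0.3496

0.35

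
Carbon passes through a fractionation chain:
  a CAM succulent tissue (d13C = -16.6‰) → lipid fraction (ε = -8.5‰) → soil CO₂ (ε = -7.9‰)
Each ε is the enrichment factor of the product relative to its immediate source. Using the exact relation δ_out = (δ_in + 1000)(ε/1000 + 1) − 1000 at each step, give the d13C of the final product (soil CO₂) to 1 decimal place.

-32.7‰

step 1: δ = (-16.60 + 1000)·(-8.5/1000 + 1) − 1000 = -24.96‰
step 2: δ = (-24.96 + 1000)·(-7.9/1000 + 1) − 1000 = -32.66‰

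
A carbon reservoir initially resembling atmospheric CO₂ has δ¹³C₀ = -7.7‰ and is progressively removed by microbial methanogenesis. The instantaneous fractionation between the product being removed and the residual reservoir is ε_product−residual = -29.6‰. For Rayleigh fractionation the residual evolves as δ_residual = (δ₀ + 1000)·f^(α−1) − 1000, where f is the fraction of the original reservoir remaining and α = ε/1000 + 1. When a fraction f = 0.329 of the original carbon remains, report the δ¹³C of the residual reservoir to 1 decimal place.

25.5‰

Rayleigh residual: δ_res = (δ₀ + 1000)·f^(α−1) − 1000
α = ε/1000 + 1 = 0.97040, so α − 1 = -0.02960
f^(α−1) = 0.329^(-0.02960) = 1.033454
δ_res = (-7.7 + 1000) × 1.033454 − 1000 = 1025.496 − 1000 = 25.50‰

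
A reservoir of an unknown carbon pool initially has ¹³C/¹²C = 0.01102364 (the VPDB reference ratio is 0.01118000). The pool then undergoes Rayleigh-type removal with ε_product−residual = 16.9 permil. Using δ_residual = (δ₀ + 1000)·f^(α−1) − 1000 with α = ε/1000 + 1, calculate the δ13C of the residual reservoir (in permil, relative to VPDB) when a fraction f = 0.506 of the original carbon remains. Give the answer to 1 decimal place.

δ₀ = (0.01102364/0.01118000 − 1)×1000 = (0.986014 − 1)×1000 = -13.986 permil
α − 1 = ε/1000 = 0.0169
f^(α−1) = 0.506^(0.0169) = 0.988553
δ_res = (-13.986 + 1000) × 0.988553 − 1000 = 974.728 − 1000 = -25.27 permil

-25.3 permil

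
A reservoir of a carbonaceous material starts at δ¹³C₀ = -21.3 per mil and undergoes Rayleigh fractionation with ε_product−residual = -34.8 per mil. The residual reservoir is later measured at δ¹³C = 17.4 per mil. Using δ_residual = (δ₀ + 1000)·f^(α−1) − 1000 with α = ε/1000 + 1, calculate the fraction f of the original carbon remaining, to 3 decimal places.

0.328

α − 1 = ε/1000 = -0.0348
(δ_res + 1000)/(δ₀ + 1000) = (17.4 + 1000)/(-21.3 + 1000) = 1017.4/978.7 = 1.039542
f = 1.039542^(1/-0.0348) = exp(ln(1.039542)/-0.0348) = exp(0.03878/-0.0348)
f = exp(-1.1144) = 0.3281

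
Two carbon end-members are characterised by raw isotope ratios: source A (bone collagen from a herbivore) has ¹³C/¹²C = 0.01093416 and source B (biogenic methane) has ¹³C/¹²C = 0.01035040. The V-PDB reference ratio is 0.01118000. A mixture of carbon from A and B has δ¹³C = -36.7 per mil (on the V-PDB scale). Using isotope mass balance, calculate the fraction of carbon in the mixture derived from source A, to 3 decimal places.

0.718

δ_A = (0.01093416/0.01118000 − 1)×1000 = (0.978011 − 1)×1000 = -21.989 per mil
δ_B = (0.01035040/0.01118000 − 1)×1000 = (0.925796 − 1)×1000 = -74.204 per mil
f_A = (δ_mix − δ_B)/(δ_A − δ_B) = (-36.7 − (-74.204))/(-21.989 − (-74.204))
f_A = 37.504 / 52.215 = 0.7183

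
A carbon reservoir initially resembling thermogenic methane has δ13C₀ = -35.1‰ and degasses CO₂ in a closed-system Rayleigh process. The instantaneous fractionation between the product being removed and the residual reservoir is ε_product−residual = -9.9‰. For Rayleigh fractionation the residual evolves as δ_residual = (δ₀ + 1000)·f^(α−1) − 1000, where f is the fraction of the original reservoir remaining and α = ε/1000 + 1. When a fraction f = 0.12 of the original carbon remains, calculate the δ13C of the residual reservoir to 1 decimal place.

Rayleigh residual: δ_res = (δ₀ + 1000)·f^(α−1) − 1000
α = ε/1000 + 1 = 0.99010, so α − 1 = -0.00990
f^(α−1) = 0.12^(-0.00990) = 1.021212
δ_res = (-35.1 + 1000) × 1.021212 − 1000 = 985.368 − 1000 = -14.63‰

-14.6‰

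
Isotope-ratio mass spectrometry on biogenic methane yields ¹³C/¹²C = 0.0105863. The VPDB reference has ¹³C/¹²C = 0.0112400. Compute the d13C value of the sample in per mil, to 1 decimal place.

d13C = (R_sample / R_standard − 1) × 1000
R_sample / R_standard = 0.0105863 / 0.0112400 = 0.941842
d13C = (0.941842 − 1) × 1000 = -58.16 per mil

-58.2 per mil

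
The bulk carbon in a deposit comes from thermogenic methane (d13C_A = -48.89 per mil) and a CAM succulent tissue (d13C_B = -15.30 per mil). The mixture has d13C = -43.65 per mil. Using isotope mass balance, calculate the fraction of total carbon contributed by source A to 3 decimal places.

0.844

δ_mix = f_A·δ_A + (1 − f_A)·δ_B  ⇒  f_A = (δ_mix − δ_B)/(δ_A − δ_B)
f_A = (-43.65 − (-15.30)) / (-48.89 − (-15.30))
f_A = -28.35 / -33.59 = 0.8440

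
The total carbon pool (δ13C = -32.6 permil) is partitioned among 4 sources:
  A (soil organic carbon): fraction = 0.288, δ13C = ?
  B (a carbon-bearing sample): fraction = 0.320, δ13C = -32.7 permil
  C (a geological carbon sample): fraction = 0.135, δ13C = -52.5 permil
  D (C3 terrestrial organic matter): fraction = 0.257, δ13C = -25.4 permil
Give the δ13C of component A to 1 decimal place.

-29.6 permil

Isotope mass balance: δ_bulk = Σ fᵢ·δᵢ.
-32.6 = 0.288×δ_A + 0.320×(-32.7) + 0.135×(-52.5) + 0.257×(-25.4)
0.288·δ_A = -32.6 − (-24.079) = -8.521
δ_A = -8.521 / 0.288 = -29.59 permil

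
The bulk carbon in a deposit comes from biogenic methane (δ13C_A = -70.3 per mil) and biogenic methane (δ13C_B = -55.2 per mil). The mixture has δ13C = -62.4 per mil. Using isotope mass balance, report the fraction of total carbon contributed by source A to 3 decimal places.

0.477

δ_mix = f_A·δ_A + (1 − f_A)·δ_B  ⇒  f_A = (δ_mix − δ_B)/(δ_A − δ_B)
f_A = (-62.4 − (-55.2)) / (-70.3 − (-55.2))
f_A = -7.2 / -15.1 = 0.4768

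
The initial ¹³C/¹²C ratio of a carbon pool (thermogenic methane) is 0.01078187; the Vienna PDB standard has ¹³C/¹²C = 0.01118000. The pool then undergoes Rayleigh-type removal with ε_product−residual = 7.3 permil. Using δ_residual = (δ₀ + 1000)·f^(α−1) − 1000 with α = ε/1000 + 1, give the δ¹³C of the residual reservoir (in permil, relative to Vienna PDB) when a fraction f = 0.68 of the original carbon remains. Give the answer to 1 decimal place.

δ₀ = (0.01078187/0.01118000 − 1)×1000 = (0.964389 − 1)×1000 = -35.611 permil
α − 1 = ε/1000 = 0.0073
f^(α−1) = 0.68^(0.0073) = 0.997189
δ_res = (-35.611 + 1000) × 0.997189 − 1000 = 961.678 − 1000 = -38.32 permil

-38.3 permil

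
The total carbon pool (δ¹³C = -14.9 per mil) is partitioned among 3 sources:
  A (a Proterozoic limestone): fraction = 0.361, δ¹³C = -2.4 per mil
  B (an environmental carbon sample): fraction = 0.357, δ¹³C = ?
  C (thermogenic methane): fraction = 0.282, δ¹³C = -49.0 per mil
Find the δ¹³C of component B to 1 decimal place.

-0.6 per mil

Isotope mass balance: δ_bulk = Σ fᵢ·δᵢ.
-14.9 = 0.361×(-2.4) + 0.357×δ_B + 0.282×(-49.0)
0.357·δ_B = -14.9 − (-14.684) = -0.216
δ_B = -0.216 / 0.357 = -0.60 per mil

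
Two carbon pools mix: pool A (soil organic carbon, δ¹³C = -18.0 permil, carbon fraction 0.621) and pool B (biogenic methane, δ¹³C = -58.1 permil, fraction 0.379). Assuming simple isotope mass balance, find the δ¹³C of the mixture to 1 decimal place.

δ_mix = f_A·δ_A + f_B·δ_B
δ_mix = 0.621 × (-18.0) + 0.379 × (-58.1)
δ_mix = -11.18 + -22.02 = -33.20 permil

-33.2 permil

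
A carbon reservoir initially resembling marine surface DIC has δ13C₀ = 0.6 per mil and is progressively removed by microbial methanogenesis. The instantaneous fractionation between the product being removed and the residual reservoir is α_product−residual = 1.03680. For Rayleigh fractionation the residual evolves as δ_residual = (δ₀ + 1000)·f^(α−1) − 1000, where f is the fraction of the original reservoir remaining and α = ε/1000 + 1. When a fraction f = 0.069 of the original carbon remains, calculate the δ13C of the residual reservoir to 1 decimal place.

Rayleigh residual: δ_res = (δ₀ + 1000)·f^(α−1) − 1000
α − 1 = 0.03680
f^(α−1) = 0.069^(0.03680) = 0.906295
δ_res = (0.6 + 1000) × 0.906295 − 1000 = 906.839 − 1000 = -93.16 per mil

-93.2 per mil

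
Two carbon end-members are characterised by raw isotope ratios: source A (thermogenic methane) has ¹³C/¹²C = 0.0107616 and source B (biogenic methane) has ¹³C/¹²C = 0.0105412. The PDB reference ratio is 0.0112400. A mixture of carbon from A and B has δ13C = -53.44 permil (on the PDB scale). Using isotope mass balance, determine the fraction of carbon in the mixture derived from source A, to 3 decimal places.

δ_A = (0.0107616/0.0112400 − 1)×1000 = (0.957438 − 1)×1000 = -42.562 permil
δ_B = (0.0105412/0.0112400 − 1)×1000 = (0.937829 − 1)×1000 = -62.171 permil
f_A = (δ_mix − δ_B)/(δ_A − δ_B) = (-53.44 − (-62.171))/(-42.562 − (-62.171))
f_A = 8.731 / 19.609 = 0.4453

0.445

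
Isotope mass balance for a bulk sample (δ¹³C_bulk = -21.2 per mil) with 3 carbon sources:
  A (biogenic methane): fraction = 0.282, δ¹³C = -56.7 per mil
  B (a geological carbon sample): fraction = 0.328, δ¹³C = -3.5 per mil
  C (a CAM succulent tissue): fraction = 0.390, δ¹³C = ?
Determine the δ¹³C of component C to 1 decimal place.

Isotope mass balance: δ_bulk = Σ fᵢ·δᵢ.
-21.2 = 0.282×(-56.7) + 0.328×(-3.5) + 0.390×δ_C
0.390·δ_C = -21.2 − (-17.137) = -4.063
δ_C = -4.063 / 0.390 = -10.42 per mil

-10.4 per mil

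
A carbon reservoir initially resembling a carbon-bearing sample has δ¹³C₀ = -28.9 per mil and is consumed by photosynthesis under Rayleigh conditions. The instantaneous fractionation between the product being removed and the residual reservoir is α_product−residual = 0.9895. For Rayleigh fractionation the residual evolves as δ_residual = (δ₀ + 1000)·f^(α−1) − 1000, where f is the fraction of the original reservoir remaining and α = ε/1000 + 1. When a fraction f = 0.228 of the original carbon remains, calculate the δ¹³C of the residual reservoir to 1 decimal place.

-13.7 per mil

Rayleigh residual: δ_res = (δ₀ + 1000)·f^(α−1) − 1000
α − 1 = -0.01050
f^(α−1) = 0.228^(-0.01050) = 1.015644
δ_res = (-28.9 + 1000) × 1.015644 − 1000 = 986.292 − 1000 = -13.71 per mil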